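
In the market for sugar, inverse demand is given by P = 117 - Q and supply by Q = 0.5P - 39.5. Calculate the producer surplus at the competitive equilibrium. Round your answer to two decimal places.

Rewriting supply in inverse form: P = 79 + 2Q.
Equilibrium: 117 - Q = 79 + 2Q, so Q* = 12.6667 and P* = 104.3333.
The supply curve's price intercept is 79, so PS = (1/2)(Q*)(P* - 79) = (1/2)(12.6667)(25.3333) = 160.4444.

160.44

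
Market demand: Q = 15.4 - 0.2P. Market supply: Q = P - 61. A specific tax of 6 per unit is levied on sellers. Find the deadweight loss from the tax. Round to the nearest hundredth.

3.00

Rewriting demand in inverse form: P = 77 - 5Q.
Rewriting supply in inverse form: P = 61 + Q.
Pre-tax equilibrium: 77 - 5Q = 61 + Q gives Q* = 2.6667, P* = 63.6667.
A tax on sellers shifts supply up by 6: 77 - 5Q = 61 + Q + 6, so Q_t = 1.6667. Buyers pay P_b = 68.6667; sellers receive P_s = P_b - 6 = 62.6667.
Deadweight loss is the triangle between the curves from Q_t to Q*: (1/2)(2.6667 - 1.6667)(6) = 3.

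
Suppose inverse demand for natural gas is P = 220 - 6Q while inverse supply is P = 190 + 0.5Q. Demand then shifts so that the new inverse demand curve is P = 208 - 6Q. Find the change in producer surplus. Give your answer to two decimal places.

-3.41

Initial equilibrium: Q_0 = 4.6154, P_0 = 192.3077; CS_0 = (1/2)(4.6154)(27.6923) = 63.9053, PS_0 = (1/2)(4.6154)(2.3077) = 5.3254.
New equilibrium: 208 - 6Q = 190 + 0.5Q gives Q_1 = 2.7692, P_1 = 191.3846; CS_1 = 23.0059, PS_1 = 1.9172.
Change in producer surplus = 1.9172 - 5.3254 = -3.4083.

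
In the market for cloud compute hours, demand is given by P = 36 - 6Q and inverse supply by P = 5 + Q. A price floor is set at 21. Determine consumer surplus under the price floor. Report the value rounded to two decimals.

18.75

Without the control, 36 - 6Q = 5 + Q so Q* = 4.4286 and P* = 9.4286.
At P = 21, buyers demand (36 - 21)/6 = 2.5 while sellers would supply more, so the quantity traded is 2.5 at price 21.
CS is the triangle under demand above 21: (1/2)(2.5)(36 - 21) = 18.75.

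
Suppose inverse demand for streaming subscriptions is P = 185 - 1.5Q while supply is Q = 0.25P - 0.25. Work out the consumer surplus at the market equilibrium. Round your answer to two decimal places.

Rewriting supply in inverse form: P = 1 + 4Q.
Equilibrium: 185 - 1.5Q = 1 + 4Q, so Q* = 33.4545 and P* = 134.8182.
The demand choke price is 185, so CS = (1/2)(Q*)(185 - P*) = (1/2)(33.4545)(50.1818) = 839.405.

839.40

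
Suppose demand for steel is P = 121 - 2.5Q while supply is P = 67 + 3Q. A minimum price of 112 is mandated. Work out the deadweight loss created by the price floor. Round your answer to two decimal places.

106.33

Without the control, 121 - 2.5Q = 67 + 3Q so Q* = 9.8182 and P* = 96.4545.
At P = 112, buyers demand (121 - 112)/2.5 = 3.6 while sellers would supply more, so the quantity traded is 3.6 at price 112.
The lost-trades triangle has base Q* - 3.6 = 6.2182 and height equal to the gap between the curves at Q = 3.6, which is 112 - 77.8 = 34.2. DWL = (1/2)(6.2182)(34.2) = 106.3309.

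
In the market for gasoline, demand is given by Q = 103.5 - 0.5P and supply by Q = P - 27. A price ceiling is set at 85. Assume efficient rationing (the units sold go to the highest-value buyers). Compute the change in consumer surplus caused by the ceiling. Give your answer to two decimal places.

112.00

Rewriting demand in inverse form: P = 207 - 2Q.
Rewriting supply in inverse form: P = 27 + Q.
Without the control, 207 - 2Q = 27 + Q so Q* = 60 and P* = 87.
At the ceiling price 85, quantity supplied is (85 - 27)/1 = 58; supply is the short side, so Q = 58 trades at P = 85.
CS goes from (1/2)(60)(120) = 3600 to 3712 (computed as (207 - 85)(58) - (1/2)(2)(58)^2), a change of 112.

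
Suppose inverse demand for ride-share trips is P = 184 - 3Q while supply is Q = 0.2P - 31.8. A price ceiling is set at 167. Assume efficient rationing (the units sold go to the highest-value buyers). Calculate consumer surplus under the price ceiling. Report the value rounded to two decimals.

Rewriting supply in inverse form: P = 159 + 5Q.
Without the control, 184 - 3Q = 159 + 5Q so Q* = 3.125 and P* = 174.625.
At P = 167, sellers supply (167 - 159)/5 = 1.6 while buyers want more, so the quantity traded is 1.6 at price 167.
The demand price at Q = 1.6 is 179.2. CS is the trapezoid between demand and 167 over [0, 1.6]: (1/2)[(184 - 167) + (179.2 - 167)](1.6) = 23.36.

23.36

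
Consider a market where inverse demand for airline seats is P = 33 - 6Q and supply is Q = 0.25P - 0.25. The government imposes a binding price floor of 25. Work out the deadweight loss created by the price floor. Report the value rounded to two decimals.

17.42

Rewriting supply in inverse form: P = 1 + 4Q.
Free-market equilibrium: 33 - 6Q = 1 + 4Q gives Q* = 3.2, P* = 13.8.
At the floor price 25, quantity demanded is (33 - 25)/6 = 1.3333; demand is the short side, so Q = 1.3333 trades at P = 25.
At Q = 1.3333 the demand price is 25 and the supply price is 6.3333. Deadweight loss is the triangle between the curves from 1.3333 to 3.2: (1/2)(25 - 6.3333)(3.2 - 1.3333) = 17.4222.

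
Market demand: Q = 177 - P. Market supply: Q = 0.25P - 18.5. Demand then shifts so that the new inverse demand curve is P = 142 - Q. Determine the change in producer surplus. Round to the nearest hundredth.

Rewriting demand in inverse form: P = 177 - Q.
Rewriting supply in inverse form: P = 74 + 4Q.
Initial equilibrium: Q_0 = 20.6, P_0 = 156.4; CS_0 = (1/2)(20.6)(20.6) = 212.18, PS_0 = (1/2)(20.6)(82.4) = 848.72.
New equilibrium: 142 - Q = 74 + 4Q gives Q_1 = 13.6, P_1 = 128.4; CS_1 = 92.48, PS_1 = 369.92.
Change in producer surplus = 369.92 - 848.72 = -478.8.

-478.80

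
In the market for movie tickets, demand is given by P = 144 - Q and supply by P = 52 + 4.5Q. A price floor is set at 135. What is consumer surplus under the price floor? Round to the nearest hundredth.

Free-market equilibrium: 144 - Q = 52 + 4.5Q gives Q* = 16.7273, P* = 127.2727.
At P = 135, buyers demand (144 - 135)/1 = 9 while sellers would supply more, so the quantity traded is 9 at price 135.
CS is the triangle under demand above 135: (1/2)(9)(144 - 135) = 40.5.

40.50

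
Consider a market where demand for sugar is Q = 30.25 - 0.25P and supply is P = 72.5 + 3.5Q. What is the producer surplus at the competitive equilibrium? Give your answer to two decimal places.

73.18

Rewriting demand in inverse form: P = 121 - 4Q.
Equilibrium: 121 - 4Q = 72.5 + 3.5Q, so Q* = 6.4667 and P* = 95.1333.
PS is the area between P* and the supply curve from 0 to Q*: (1/2)(6.4667)(22.6333) = 73.1811.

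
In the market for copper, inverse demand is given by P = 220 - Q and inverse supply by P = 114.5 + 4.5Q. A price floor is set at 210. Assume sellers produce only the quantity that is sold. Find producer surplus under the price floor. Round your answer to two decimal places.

730.00

Without the control, 220 - Q = 114.5 + 4.5Q so Q* = 19.1818 and P* = 200.8182.
At the floor price 210, quantity demanded is (220 - 210)/1 = 10; demand is the short side, so Q = 10 trades at P = 210.
The supply price at Q = 10 is 159.5. PS is the trapezoid between 210 and supply over [0, 10]: (1/2)[(210 - 114.5) + (210 - 159.5)](10) = 730.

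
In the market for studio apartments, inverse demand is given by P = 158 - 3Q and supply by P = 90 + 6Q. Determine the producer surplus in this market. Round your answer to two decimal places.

171.26

Set 158 - 3Q = 90 + 6Q, which gives 68 = 9Q, so Q* = 7.5556 and P* = 158 - 3(7.5556) = 135.3333.
Producer surplus is the triangle above supply below P*: (1/2)(7.5556)(135.3333 - 90) = (1/2)(7.5556)(45.3333) = 171.2593.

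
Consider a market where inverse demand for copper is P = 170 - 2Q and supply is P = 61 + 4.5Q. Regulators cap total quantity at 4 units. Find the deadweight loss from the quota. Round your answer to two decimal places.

Unrestricted equilibrium: Q* = (170 - 61)/(2 + 4.5) = 16.7692.
At Q = 4 the demand price is 170 - 2(4) = 162 and the supply price is 61 + 4.5(4) = 79.
Deadweight loss is the triangle between the curves from 4 to 16.7692: (1/2)(162 - 79)(16.7692 - 4) = 529.9231.

529.92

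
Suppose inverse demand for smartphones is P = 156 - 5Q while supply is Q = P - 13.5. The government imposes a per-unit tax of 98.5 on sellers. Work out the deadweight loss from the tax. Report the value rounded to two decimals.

808.52

Rewriting supply in inverse form: P = 13.5 + Q.
Without the tax, 156 - 5Q = 13.5 + Q so Q* = 23.75 and P* = 37.25.
A tax on sellers shifts supply up by 98.5: 156 - 5Q = 13.5 + Q + 98.5, so Q_t = 7.3333. Buyers pay P_b = 119.3333; sellers receive P_s = P_b - 98.5 = 20.8333.
The welfare triangle lost has base Q* - Q_t = 16.4167 and height t = 98.5, so DWL = (1/2)(16.4167)(98.5) = 808.5208.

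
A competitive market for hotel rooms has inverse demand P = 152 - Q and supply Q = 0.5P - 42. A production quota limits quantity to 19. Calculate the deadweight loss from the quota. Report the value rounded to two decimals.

Rewriting supply in inverse form: P = 84 + 2Q.
Unrestricted equilibrium: Q* = (152 - 84)/(1 + 2) = 22.6667.
At Q = 19 the demand price is 152 - (19) = 133 and the supply price is 84 + 2(19) = 122.
Deadweight loss is the triangle between the curves from 19 to 22.6667: (1/2)(133 - 122)(22.6667 - 19) = 20.1667.

20.17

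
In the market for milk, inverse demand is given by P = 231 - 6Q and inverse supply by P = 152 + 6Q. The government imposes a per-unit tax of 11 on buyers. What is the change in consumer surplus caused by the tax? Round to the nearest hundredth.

-33.69

Pre-tax equilibrium: 231 - 6Q = 152 + 6Q gives Q* = 6.5833, P* = 191.5.
A tax on buyers shifts demand down by 11: (231 - 11) - 6Q = 152 + 6Q, so Q_t = 5.6667. Buyers pay P_b = 197; sellers receive P_s = P_b - 11 = 186.
Consumers lose the trapezoid between P* and P_b out to Q_t plus the triangle from Q_t to Q*: change in CS = 96.3333 - 130.0208 = -33.6875.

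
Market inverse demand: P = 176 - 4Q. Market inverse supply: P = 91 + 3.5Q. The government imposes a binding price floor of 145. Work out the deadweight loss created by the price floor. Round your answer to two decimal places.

48.15

Free-market equilibrium: 176 - 4Q = 91 + 3.5Q gives Q* = 11.3333, P* = 130.6667.
At the floor price 145, quantity demanded is (176 - 145)/4 = 7.75; demand is the short side, so Q = 7.75 trades at P = 145.
At Q = 7.75 the demand price is 145 and the supply price is 118.125. Deadweight loss is the triangle between the curves from 7.75 to 11.3333: (1/2)(145 - 118.125)(11.3333 - 7.75) = 48.151.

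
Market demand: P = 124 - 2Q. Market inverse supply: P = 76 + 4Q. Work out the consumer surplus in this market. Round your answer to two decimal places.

64.00

Set 124 - 2Q = 76 + 4Q, which gives 48 = 6Q, so Q* = 8 and P* = 124 - 2(8) = 108.
CS is the area between the demand curve and P* from 0 to Q*: (1/2)(8)(16) = 64.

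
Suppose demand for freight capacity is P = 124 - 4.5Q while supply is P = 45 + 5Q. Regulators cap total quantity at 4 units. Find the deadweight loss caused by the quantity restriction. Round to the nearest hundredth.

Without the quota, 124 - 4.5Q = 45 + 5Q gives Q* = 8.3158.
At Q = 4 the demand price is 124 - 4.5(4) = 106 and the supply price is 45 + 5(4) = 65.
DWL = (1/2)(gap between curves at 4) x (Q* - 4) = (1/2)(41)(4.3158) = 88.4737.

88.47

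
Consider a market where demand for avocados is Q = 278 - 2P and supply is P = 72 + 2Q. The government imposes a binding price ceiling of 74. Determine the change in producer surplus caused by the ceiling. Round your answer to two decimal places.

-717.24

Rewriting demand in inverse form: P = 139 - 0.5Q.
Free-market equilibrium: 139 - 0.5Q = 72 + 2Q gives Q* = 26.8, P* = 125.6.
At the ceiling price 74, quantity supplied is (74 - 72)/2 = 1; supply is the short side, so Q = 1 trades at P = 74.
PS goes from (1/2)(26.8)(53.6) = 718.24 to 1 (computed as (74 - 72)(1) - (1/2)(2)(1)^2), a change of -717.24.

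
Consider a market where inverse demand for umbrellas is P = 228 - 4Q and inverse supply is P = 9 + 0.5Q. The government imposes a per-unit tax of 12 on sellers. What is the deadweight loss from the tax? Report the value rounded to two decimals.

16.00

Without the tax, 228 - 4Q = 9 + 0.5Q so Q* = 48.6667 and P* = 33.3333.
With the tax, sellers need 12 more per unit: 228 - 4Q = 9 + 0.5Q + 12, so Q_t = 46. Buyers pay P_b = 44; sellers receive P_s = P_b - 12 = 32.
Deadweight loss is the triangle between the curves from Q_t to Q*: (1/2)(48.6667 - 46)(12) = 16.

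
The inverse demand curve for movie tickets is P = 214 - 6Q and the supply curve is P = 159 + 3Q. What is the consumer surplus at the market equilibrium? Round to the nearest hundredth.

112.04

Set 214 - 6Q = 159 + 3Q, which gives 55 = 9Q, so Q* = 6.1111 and P* = 214 - 6(6.1111) = 177.3333.
Consumer surplus is the triangle under demand above P*: (1/2)(6.1111)(214 - 177.3333) = (1/2)(6.1111)(36.6667) = 112.037.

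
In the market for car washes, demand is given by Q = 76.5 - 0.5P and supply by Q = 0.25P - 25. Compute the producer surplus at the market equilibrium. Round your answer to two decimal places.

156.06

Rewriting demand in inverse form: P = 153 - 2Q.
Rewriting supply in inverse form: P = 100 + 4Q.
Setting demand equal to supply, 53 = 6Q, so Q* = 8.8333 and P* = 135.3333.
The supply curve's price intercept is 100, so PS = (1/2)(Q*)(P* - 100) = (1/2)(8.8333)(35.3333) = 156.0556.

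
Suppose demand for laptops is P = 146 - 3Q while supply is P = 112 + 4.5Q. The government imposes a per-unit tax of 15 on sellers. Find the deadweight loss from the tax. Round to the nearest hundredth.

Without the tax, 146 - 3Q = 112 + 4.5Q so Q* = 4.5333 and P* = 132.4.
A tax on sellers shifts supply up by 15: 146 - 3Q = 112 + 4.5Q + 15, so Q_t = 2.5333. Buyers pay P_b = 138.4; sellers receive P_s = P_b - 15 = 123.4.
Deadweight loss is the triangle between the curves from Q_t to Q*: (1/2)(4.5333 - 2.5333)(15) = 15.

15.00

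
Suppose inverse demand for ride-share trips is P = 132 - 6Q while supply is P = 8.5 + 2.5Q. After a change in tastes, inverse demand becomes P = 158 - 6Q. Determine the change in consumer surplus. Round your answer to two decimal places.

Initial equilibrium: Q_0 = 14.5294, P_0 = 44.8235; CS_0 = (1/2)(14.5294)(87.1765) = 633.3114, PS_0 = (1/2)(14.5294)(36.3235) = 263.8798.
New equilibrium: 158 - 6Q = 8.5 + 2.5Q gives Q_1 = 17.5882, P_1 = 52.4706; CS_1 = 928.0381, PS_1 = 386.6825.
Change in consumer surplus = 928.0381 - 633.3114 = 294.7266.

294.73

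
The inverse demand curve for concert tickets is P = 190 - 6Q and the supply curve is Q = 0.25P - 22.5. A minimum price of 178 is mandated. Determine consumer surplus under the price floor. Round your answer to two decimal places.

Rewriting supply in inverse form: P = 90 + 4Q.
Free-market equilibrium: 190 - 6Q = 90 + 4Q gives Q* = 10, P* = 130.
At the floor price 178, quantity demanded is (190 - 178)/6 = 2; demand is the short side, so Q = 2 trades at P = 178.
CS is the triangle under demand above 178: (1/2)(2)(190 - 178) = 12.

12.00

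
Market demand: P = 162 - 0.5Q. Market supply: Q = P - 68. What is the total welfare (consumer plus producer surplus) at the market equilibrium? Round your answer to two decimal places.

2945.33

Rewriting supply in inverse form: P = 68 + Q.
Setting demand equal to supply, 94 = 1.5Q, so Q* = 62.6667 and P* = 130.6667.
CS = (1/2)(62.6667)(31.3333) = 981.7778 and PS = (1/2)(62.6667)(62.6667) = 1963.5556, so total surplus = 2945.3333.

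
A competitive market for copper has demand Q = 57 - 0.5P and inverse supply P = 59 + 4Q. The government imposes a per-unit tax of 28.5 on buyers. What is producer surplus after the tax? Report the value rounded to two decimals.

Rewriting demand in inverse form: P = 114 - 2Q.
Pre-tax equilibrium: 114 - 2Q = 59 + 4Q gives Q* = 9.1667, P* = 95.6667.
A tax on buyers shifts demand down by 28.5: (114 - 28.5) - 2Q = 59 + 4Q, so Q_t = 4.4167. Buyers pay P_b = 105.1667; sellers receive P_s = P_b - 28.5 = 76.6667.
Producer surplus is the triangle above supply below P_s: (1/2)(4.4167)(76.6667 - 59) = 39.0139.

39.01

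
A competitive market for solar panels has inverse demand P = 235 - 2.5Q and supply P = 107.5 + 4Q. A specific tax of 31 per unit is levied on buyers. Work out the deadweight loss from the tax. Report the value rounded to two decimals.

73.92

Without the tax, 235 - 2.5Q = 107.5 + 4Q so Q* = 19.6154 and P* = 185.9615.
A tax on buyers shifts demand down by 31: (235 - 31) - 2.5Q = 107.5 + 4Q, so Q_t = 14.8462. Buyers pay P_b = 197.8846; sellers receive P_s = P_b - 31 = 166.8846.
The welfare triangle lost has base Q* - Q_t = 4.7692 and height t = 31, so DWL = (1/2)(4.7692)(31) = 73.9231.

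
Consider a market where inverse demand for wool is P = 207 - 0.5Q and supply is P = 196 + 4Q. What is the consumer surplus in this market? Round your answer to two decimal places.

Set 207 - 0.5Q = 196 + 4Q, which gives 11 = 4.5Q, so Q* = 2.4444 and P* = 207 - 0.5(2.4444) = 205.7778.
CS is the area between the demand curve and P* from 0 to Q*: (1/2)(2.4444)(1.2222) = 1.4938.

1.49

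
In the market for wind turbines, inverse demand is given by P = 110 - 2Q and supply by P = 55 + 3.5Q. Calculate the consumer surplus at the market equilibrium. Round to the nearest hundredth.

100.00

Setting demand equal to supply, 55 = 5.5Q, so Q* = 10 and P* = 90.
CS is the area between the demand curve and P* from 0 to Q*: (1/2)(10)(20) = 100.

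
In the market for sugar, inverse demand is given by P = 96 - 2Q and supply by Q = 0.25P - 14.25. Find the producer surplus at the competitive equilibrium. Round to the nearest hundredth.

Rewriting supply in inverse form: P = 57 + 4Q.
Equilibrium: 96 - 2Q = 57 + 4Q, so Q* = 6.5 and P* = 83.
The supply curve's price intercept is 57, so PS = (1/2)(Q*)(P* - 57) = (1/2)(6.5)(26) = 84.5.

84.50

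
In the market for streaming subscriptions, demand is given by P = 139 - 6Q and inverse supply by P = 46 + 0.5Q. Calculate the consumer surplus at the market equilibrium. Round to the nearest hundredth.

Set 139 - 6Q = 46 + 0.5Q, which gives 93 = 6.5Q, so Q* = 14.3077 and P* = 139 - 6(14.3077) = 53.1538.
The demand choke price is 139, so CS = (1/2)(Q*)(139 - P*) = (1/2)(14.3077)(85.8462) = 614.1302.

614.13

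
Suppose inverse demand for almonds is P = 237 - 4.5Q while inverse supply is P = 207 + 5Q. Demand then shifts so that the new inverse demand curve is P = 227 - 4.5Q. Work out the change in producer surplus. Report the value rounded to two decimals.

Initial equilibrium: Q_0 = 3.1579, P_0 = 222.7895; CS_0 = (1/2)(3.1579)(14.2105) = 22.4377, PS_0 = (1/2)(3.1579)(15.7895) = 24.9307.
New equilibrium: 227 - 4.5Q = 207 + 5Q gives Q_1 = 2.1053, P_1 = 217.5263; CS_1 = 9.9723, PS_1 = 11.0803.
Change in producer surplus = 11.0803 - 24.9307 = -13.8504.

-13.85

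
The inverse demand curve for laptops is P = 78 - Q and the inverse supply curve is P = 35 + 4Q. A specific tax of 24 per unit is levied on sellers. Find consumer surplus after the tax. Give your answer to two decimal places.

Without the tax, 78 - Q = 35 + 4Q so Q* = 8.6 and P* = 69.4.
With the tax, sellers need 24 more per unit: 78 - Q = 35 + 4Q + 24, so Q_t = 3.8. Buyers pay P_b = 74.2; sellers receive P_s = P_b - 24 = 50.2.
Consumer surplus is the triangle under demand above P_b: (1/2)(3.8)(78 - 74.2) = 7.22.

7.22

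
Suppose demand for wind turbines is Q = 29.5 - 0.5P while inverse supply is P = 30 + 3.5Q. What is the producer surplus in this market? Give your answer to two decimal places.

48.65

Rewriting demand in inverse form: P = 59 - 2Q.
Set 59 - 2Q = 30 + 3.5Q, which gives 29 = 5.5Q, so Q* = 5.2727 and P* = 59 - 2(5.2727) = 48.4545.
PS is the area between P* and the supply curve from 0 to Q*: (1/2)(5.2727)(18.4545) = 48.6529.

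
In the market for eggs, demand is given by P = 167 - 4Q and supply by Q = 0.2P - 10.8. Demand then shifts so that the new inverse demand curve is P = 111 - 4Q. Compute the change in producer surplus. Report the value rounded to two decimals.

Rewriting supply in inverse form: P = 54 + 5Q.
Initial equilibrium: Q_0 = 12.5556, P_0 = 116.7778; CS_0 = (1/2)(12.5556)(50.2222) = 315.284, PS_0 = (1/2)(12.5556)(62.7778) = 394.1049.
New equilibrium: 111 - 4Q = 54 + 5Q gives Q_1 = 6.3333, P_1 = 85.6667; CS_1 = 80.2222, PS_1 = 100.2778.
Change in producer surplus = 100.2778 - 394.1049 = -293.8272.

-293.83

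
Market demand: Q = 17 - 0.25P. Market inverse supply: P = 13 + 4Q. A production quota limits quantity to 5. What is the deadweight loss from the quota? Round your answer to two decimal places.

14.06

Rewriting demand in inverse form: P = 68 - 4Q.
Unrestricted equilibrium: Q* = (68 - 13)/(4 + 4) = 6.875.
At Q = 5 the demand price is 68 - 4(5) = 48 and the supply price is 13 + 4(5) = 33.
Deadweight loss is the triangle between the curves from 5 to 6.875: (1/2)(48 - 33)(6.875 - 5) = 14.0625.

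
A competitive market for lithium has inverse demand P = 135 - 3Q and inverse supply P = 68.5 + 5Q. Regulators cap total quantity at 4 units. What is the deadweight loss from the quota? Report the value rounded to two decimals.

74.39

Without the quota, 135 - 3Q = 68.5 + 5Q gives Q* = 8.3125.
At Q = 4 the demand price is 135 - 3(4) = 123 and the supply price is 68.5 + 5(4) = 88.5.
Deadweight loss is the triangle between the curves from 4 to 8.3125: (1/2)(123 - 88.5)(8.3125 - 4) = 74.3906.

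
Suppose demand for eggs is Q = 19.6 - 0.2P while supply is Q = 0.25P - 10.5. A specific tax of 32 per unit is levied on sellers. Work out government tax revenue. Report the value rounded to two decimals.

85.33

Rewriting demand in inverse form: P = 98 - 5Q.
Rewriting supply in inverse form: P = 42 + 4Q.
Pre-tax equilibrium: 98 - 5Q = 42 + 4Q gives Q* = 6.2222, P* = 66.8889.
With the tax, sellers need 32 more per unit: 98 - 5Q = 42 + 4Q + 32, so Q_t = 2.6667. Buyers pay P_b = 84.6667; sellers receive P_s = P_b - 32 = 52.6667.
Tax revenue = t x Q_t = 32 x 2.6667 = 85.3333.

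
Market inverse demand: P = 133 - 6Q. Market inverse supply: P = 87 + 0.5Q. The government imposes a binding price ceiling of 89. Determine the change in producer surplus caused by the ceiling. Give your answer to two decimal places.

Without the control, 133 - 6Q = 87 + 0.5Q so Q* = 7.0769 and P* = 90.5385.
At P = 89, sellers supply (89 - 87)/0.5 = 4 while buyers want more, so the quantity traded is 4 at price 89.
PS goes from (1/2)(7.0769)(3.5385) = 12.5207 to 4 (computed as (89 - 87)(4) - (1/2)(0.5)(4)^2), a change of -8.5207.

-8.52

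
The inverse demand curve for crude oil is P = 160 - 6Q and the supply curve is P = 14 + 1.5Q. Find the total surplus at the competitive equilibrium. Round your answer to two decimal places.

Set 160 - 6Q = 14 + 1.5Q, which gives 146 = 7.5Q, so Q* = 19.4667 and P* = 160 - 6(19.4667) = 43.2.
CS = (1/2)(19.4667)(116.8) = 1136.8533 and PS = (1/2)(19.4667)(29.2) = 284.2133, so total surplus = 1421.0667.

1421.07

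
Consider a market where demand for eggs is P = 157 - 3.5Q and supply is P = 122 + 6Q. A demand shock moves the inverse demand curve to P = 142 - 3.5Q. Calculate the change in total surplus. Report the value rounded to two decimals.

Initial equilibrium: Q_0 = 3.6842, P_0 = 144.1053; CS_0 = (1/2)(3.6842)(12.8947) = 23.7535, PS_0 = (1/2)(3.6842)(22.1053) = 40.7202.
New equilibrium: 142 - 3.5Q = 122 + 6Q gives Q_1 = 2.1053, P_1 = 134.6316; CS_1 = 7.7562, PS_1 = 13.2964.
Change in total surplus = (7.7562 + 13.2964) - (23.7535 + 40.7202) = -43.4211.

-43.42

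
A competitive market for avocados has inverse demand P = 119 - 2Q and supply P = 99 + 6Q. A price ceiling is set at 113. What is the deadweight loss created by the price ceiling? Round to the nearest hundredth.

0.11

Free-market equilibrium: 119 - 2Q = 99 + 6Q gives Q* = 2.5, P* = 114.
At P = 113, sellers supply (113 - 99)/6 = 2.3333 while buyers want more, so the quantity traded is 2.3333 at price 113.
The lost-trades triangle has base Q* - 2.3333 = 0.1667 and height equal to the gap between the curves at Q = 2.3333, which is 114.3333 - 113 = 1.3333. DWL = (1/2)(0.1667)(1.3333) = 0.1111.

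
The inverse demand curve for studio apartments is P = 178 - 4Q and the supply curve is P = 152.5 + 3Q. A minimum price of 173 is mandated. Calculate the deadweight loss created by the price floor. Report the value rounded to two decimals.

20.04

Without the control, 178 - 4Q = 152.5 + 3Q so Q* = 3.6429 and P* = 163.4286.
At P = 173, buyers demand (178 - 173)/4 = 1.25 while sellers would supply more, so the quantity traded is 1.25 at price 173.
The lost-trades triangle has base Q* - 1.25 = 2.3929 and height equal to the gap between the curves at Q = 1.25, which is 173 - 156.25 = 16.75. DWL = (1/2)(2.3929)(16.75) = 20.0402.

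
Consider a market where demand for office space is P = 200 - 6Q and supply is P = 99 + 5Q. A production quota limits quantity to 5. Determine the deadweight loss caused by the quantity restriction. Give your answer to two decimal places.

96.18

Without the quota, 200 - 6Q = 99 + 5Q gives Q* = 9.1818.
At Q = 5 the demand price is 200 - 6(5) = 170 and the supply price is 99 + 5(5) = 124.
Deadweight loss is the triangle between the curves from 5 to 9.1818: (1/2)(170 - 124)(9.1818 - 5) = 96.1818.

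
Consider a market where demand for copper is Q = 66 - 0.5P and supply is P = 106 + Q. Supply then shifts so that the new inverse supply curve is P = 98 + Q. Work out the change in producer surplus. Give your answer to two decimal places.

Rewriting demand in inverse form: P = 132 - 2Q.
Initial equilibrium: Q_0 = 8.6667, P_0 = 114.6667; CS_0 = (1/2)(8.6667)(17.3333) = 75.1111, PS_0 = (1/2)(8.6667)(8.6667) = 37.5556.
New equilibrium: 132 - 2Q = 98 + Q gives Q_1 = 11.3333, P_1 = 109.3333; CS_1 = 128.4444, PS_1 = 64.2222.
Change in producer surplus = 64.2222 - 37.5556 = 26.6667.

26.67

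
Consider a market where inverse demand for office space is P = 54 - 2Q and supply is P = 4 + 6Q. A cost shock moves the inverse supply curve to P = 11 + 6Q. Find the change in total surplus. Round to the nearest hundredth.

Initial equilibrium: Q_0 = 6.25, P_0 = 41.5; CS_0 = (1/2)(6.25)(12.5) = 39.0625, PS_0 = (1/2)(6.25)(37.5) = 117.1875.
New equilibrium: 54 - 2Q = 11 + 6Q gives Q_1 = 5.375, P_1 = 43.25; CS_1 = 28.8906, PS_1 = 86.6719.
Change in total surplus = (28.8906 + 86.6719) - (39.0625 + 117.1875) = -40.6875.

-40.69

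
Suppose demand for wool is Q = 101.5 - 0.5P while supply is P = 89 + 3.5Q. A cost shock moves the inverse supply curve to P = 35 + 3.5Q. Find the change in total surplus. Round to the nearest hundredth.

1384.36

Rewriting demand in inverse form: P = 203 - 2Q.
Initial equilibrium: Q_0 = 20.7273, P_0 = 161.5455; CS_0 = (1/2)(20.7273)(41.4545) = 429.6198, PS_0 = (1/2)(20.7273)(72.5455) = 751.8347.
New equilibrium: 203 - 2Q = 35 + 3.5Q gives Q_1 = 30.5455, P_1 = 141.9091; CS_1 = 933.0248, PS_1 = 1632.7934.
Change in total surplus = (933.0248 + 1632.7934) - (429.6198 + 751.8347) = 1384.3636.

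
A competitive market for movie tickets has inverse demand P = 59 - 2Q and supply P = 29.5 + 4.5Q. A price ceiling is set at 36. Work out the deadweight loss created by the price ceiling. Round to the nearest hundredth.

Without the control, 59 - 2Q = 29.5 + 4.5Q so Q* = 4.5385 and P* = 49.9231.
At P = 36, sellers supply (36 - 29.5)/4.5 = 1.4444 while buyers want more, so the quantity traded is 1.4444 at price 36.
At Q = 1.4444 the demand price is 56.1111 and the supply price is 36. Deadweight loss is the triangle between the curves from 1.4444 to 4.5385: (1/2)(56.1111 - 36)(4.5385 - 1.4444) = 31.1121.

31.11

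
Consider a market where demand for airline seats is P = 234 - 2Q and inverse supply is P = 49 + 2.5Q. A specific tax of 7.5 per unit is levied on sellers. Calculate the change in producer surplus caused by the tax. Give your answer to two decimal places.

Pre-tax equilibrium: 234 - 2Q = 49 + 2.5Q gives Q* = 41.1111, P* = 151.7778.
A tax on sellers shifts supply up by 7.5: 234 - 2Q = 49 + 2.5Q + 7.5, so Q_t = 39.4444. Buyers pay P_b = 155.1111; sellers receive P_s = P_b - 7.5 = 147.6111.
Producers lose the trapezoid between P_s and P* out to Q_t plus the triangle from Q_t to Q*: change in PS = 1944.8302 - 2112.6543 = -167.8241.

-167.82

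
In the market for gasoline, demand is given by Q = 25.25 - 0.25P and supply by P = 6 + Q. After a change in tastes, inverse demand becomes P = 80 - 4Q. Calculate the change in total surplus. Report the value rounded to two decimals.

Rewriting demand in inverse form: P = 101 - 4Q.
Initial equilibrium: Q_0 = 19, P_0 = 25; CS_0 = (1/2)(19)(76) = 722, PS_0 = (1/2)(19)(19) = 180.5.
New equilibrium: 80 - 4Q = 6 + Q gives Q_1 = 14.8, P_1 = 20.8; CS_1 = 438.08, PS_1 = 109.52.
Change in total surplus = (438.08 + 109.52) - (722 + 180.5) = -354.9.

-354.90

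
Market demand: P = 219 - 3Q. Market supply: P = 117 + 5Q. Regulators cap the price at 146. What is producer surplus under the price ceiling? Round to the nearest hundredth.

Free-market equilibrium: 219 - 3Q = 117 + 5Q gives Q* = 12.75, P* = 180.75.
At the ceiling price 146, quantity supplied is (146 - 117)/5 = 5.8; supply is the short side, so Q = 5.8 trades at P = 146.
PS is the triangle above supply below 146: (1/2)(5.8)(146 - 117) = 84.1.

84.10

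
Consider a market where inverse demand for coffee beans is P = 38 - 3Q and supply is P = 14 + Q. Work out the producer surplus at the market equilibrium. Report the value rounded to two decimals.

18.00

Setting demand equal to supply, 24 = 4Q, so Q* = 6 and P* = 20.
Producer surplus is the triangle above supply below P*: (1/2)(6)(20 - 14) = (1/2)(6)(6) = 18.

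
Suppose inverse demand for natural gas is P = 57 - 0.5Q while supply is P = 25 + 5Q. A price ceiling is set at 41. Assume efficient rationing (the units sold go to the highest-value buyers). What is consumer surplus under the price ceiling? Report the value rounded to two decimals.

48.64

Free-market equilibrium: 57 - 0.5Q = 25 + 5Q gives Q* = 5.8182, P* = 54.0909.
At the ceiling price 41, quantity supplied is (41 - 25)/5 = 3.2; supply is the short side, so Q = 3.2 trades at P = 41.
The demand price at Q = 3.2 is 55.4. CS is the trapezoid between demand and 41 over [0, 3.2]: (1/2)[(57 - 41) + (55.4 - 41)](3.2) = 48.64.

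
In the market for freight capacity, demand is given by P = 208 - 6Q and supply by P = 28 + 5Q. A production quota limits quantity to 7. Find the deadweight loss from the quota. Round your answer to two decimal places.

Without the quota, 208 - 6Q = 28 + 5Q gives Q* = 16.3636.
At Q = 7 the demand price is 208 - 6(7) = 166 and the supply price is 28 + 5(7) = 63.
DWL = (1/2)(gap between curves at 7) x (Q* - 7) = (1/2)(103)(9.3636) = 482.2273.

482.23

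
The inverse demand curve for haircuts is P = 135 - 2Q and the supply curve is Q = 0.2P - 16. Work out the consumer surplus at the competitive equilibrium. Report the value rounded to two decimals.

61.73

Rewriting supply in inverse form: P = 80 + 5Q.
Setting demand equal to supply, 55 = 7Q, so Q* = 7.8571 and P* = 119.2857.
Consumer surplus is the triangle under demand above P*: (1/2)(7.8571)(135 - 119.2857) = (1/2)(7.8571)(15.7143) = 61.7347.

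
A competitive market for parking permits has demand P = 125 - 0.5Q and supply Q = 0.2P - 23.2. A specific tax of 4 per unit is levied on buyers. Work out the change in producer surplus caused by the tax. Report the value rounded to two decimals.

-4.63

Rewriting supply in inverse form: P = 116 + 5Q.
Without the tax, 125 - 0.5Q = 116 + 5Q so Q* = 1.6364 and P* = 124.1818.
With the tax, buyers' net willingness to pay falls by 4: (125 - 4) - 0.5Q = 116 + 5Q, so Q_t = 0.9091. Buyers pay P_b = 124.5455; sellers receive P_s = P_b - 4 = 120.5455.
Producers lose the trapezoid between P_s and P* out to Q_t plus the triangle from Q_t to Q*: change in PS = 2.0661 - 6.6942 = -4.6281.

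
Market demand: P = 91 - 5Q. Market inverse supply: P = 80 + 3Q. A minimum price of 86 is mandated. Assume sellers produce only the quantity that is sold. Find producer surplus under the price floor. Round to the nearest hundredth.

4.50

Without the control, 91 - 5Q = 80 + 3Q so Q* = 1.375 and P* = 84.125.
At the floor price 86, quantity demanded is (91 - 86)/5 = 1; demand is the short side, so Q = 1 trades at P = 86.
The supply price at Q = 1 is 83. PS is the trapezoid between 86 and supply over [0, 1]: (1/2)[(86 - 80) + (86 - 83)](1) = 4.5.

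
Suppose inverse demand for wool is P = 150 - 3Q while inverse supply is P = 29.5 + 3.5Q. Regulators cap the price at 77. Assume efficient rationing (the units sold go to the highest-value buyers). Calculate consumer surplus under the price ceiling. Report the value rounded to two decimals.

714.44

Without the control, 150 - 3Q = 29.5 + 3.5Q so Q* = 18.5385 and P* = 94.3846.
At the ceiling price 77, quantity supplied is (77 - 29.5)/3.5 = 13.5714; supply is the short side, so Q = 13.5714 trades at P = 77.
The demand price at Q = 13.5714 is 109.2857. CS is the trapezoid between demand and 77 over [0, 13.5714]: (1/2)[(150 - 77) + (109.2857 - 77)](13.5714) = 714.4388.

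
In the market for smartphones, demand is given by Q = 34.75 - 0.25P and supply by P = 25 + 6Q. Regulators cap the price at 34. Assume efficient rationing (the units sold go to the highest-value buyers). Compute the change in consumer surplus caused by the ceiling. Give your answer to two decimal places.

Rewriting demand in inverse form: P = 139 - 4Q.
Without the control, 139 - 4Q = 25 + 6Q so Q* = 11.4 and P* = 93.4.
At P = 34, sellers supply (34 - 25)/6 = 1.5 while buyers want more, so the quantity traded is 1.5 at price 34.
CS goes from (1/2)(11.4)(45.6) = 259.92 to 153 (computed as (139 - 34)(1.5) - (1/2)(4)(1.5)^2), a change of -106.92.

-106.92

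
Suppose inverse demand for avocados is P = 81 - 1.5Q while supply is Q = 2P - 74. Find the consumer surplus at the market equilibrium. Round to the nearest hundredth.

Rewriting supply in inverse form: P = 37 + 0.5Q.
Set 81 - 1.5Q = 37 + 0.5Q, which gives 44 = 2Q, so Q* = 22 and P* = 81 - 1.5(22) = 48.
Consumer surplus is the triangle under demand above P*: (1/2)(22)(81 - 48) = (1/2)(22)(33) = 363.

363.00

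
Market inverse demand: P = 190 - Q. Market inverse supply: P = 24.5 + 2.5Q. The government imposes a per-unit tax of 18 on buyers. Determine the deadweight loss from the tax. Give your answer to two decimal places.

Pre-tax equilibrium: 190 - Q = 24.5 + 2.5Q gives Q* = 47.2857, P* = 142.7143.
With the tax, buyers' net willingness to pay falls by 18: (190 - 18) - Q = 24.5 + 2.5Q, so Q_t = 42.1429. Buyers pay P_b = 147.8571; sellers receive P_s = P_b - 18 = 129.8571.
The welfare triangle lost has base Q* - Q_t = 5.1429 and height t = 18, so DWL = (1/2)(5.1429)(18) = 46.2857.

46.29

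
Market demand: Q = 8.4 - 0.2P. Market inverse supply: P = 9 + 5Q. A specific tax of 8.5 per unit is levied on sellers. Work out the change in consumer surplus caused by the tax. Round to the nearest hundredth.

Rewriting demand in inverse form: P = 42 - 5Q.
Pre-tax equilibrium: 42 - 5Q = 9 + 5Q gives Q* = 3.3, P* = 25.5.
With the tax, sellers need 8.5 more per unit: 42 - 5Q = 9 + 5Q + 8.5, so Q_t = 2.45. Buyers pay P_b = 29.75; sellers receive P_s = P_b - 8.5 = 21.25.
CS falls from (1/2)(3.3)(16.5) = 27.225 to (1/2)(2.45)(12.25) = 15.0062, a change of -12.2188.

-12.22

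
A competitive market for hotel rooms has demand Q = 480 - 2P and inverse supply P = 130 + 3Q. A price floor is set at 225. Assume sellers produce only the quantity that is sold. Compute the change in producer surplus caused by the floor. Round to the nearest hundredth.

Rewriting demand in inverse form: P = 240 - 0.5Q.
Without the control, 240 - 0.5Q = 130 + 3Q so Q* = 31.4286 and P* = 224.2857.
At P = 225, buyers demand (240 - 225)/0.5 = 30 while sellers would supply more, so the quantity traded is 30 at price 225.
PS goes from (1/2)(31.4286)(94.2857) = 1481.6327 to 1500 (computed as (225 - 130)(30) - (1/2)(3)(30)^2), a change of 18.3673.

18.37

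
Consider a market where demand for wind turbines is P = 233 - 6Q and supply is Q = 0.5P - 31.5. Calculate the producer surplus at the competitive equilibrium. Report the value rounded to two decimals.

Rewriting supply in inverse form: P = 63 + 2Q.
Setting demand equal to supply, 170 = 8Q, so Q* = 21.25 and P* = 105.5.
Producer surplus is the triangle above supply below P*: (1/2)(21.25)(105.5 - 63) = (1/2)(21.25)(42.5) = 451.5625.

451.56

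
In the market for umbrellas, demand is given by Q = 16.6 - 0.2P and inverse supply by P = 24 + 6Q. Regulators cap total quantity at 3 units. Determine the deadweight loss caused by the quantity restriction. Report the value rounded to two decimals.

30.73

Rewriting demand in inverse form: P = 83 - 5Q.
Unrestricted equilibrium: Q* = (83 - 24)/(5 + 6) = 5.3636.
At Q = 3 the demand price is 83 - 5(3) = 68 and the supply price is 24 + 6(3) = 42.
Deadweight loss is the triangle between the curves from 3 to 5.3636: (1/2)(68 - 42)(5.3636 - 3) = 30.7273.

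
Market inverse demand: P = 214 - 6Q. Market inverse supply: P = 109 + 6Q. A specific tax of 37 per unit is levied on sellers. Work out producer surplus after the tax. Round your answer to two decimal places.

Pre-tax equilibrium: 214 - 6Q = 109 + 6Q gives Q* = 8.75, P* = 161.5.
With the tax, sellers need 37 more per unit: 214 - 6Q = 109 + 6Q + 37, so Q_t = 5.6667. Buyers pay P_b = 180; sellers receive P_s = P_b - 37 = 143.
Producer surplus is the triangle above supply below P_s: (1/2)(5.6667)(143 - 109) = 96.3333.

96.33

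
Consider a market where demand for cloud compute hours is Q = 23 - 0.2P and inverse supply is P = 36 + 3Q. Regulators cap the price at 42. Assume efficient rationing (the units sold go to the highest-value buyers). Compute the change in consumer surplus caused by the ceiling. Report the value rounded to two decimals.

-107.79

Rewriting demand in inverse form: P = 115 - 5Q.
Free-market equilibrium: 115 - 5Q = 36 + 3Q gives Q* = 9.875, P* = 65.625.
At P = 42, sellers supply (42 - 36)/3 = 2 while buyers want more, so the quantity traded is 2 at price 42.
CS goes from (1/2)(9.875)(49.375) = 243.7891 to 136 (computed as (115 - 42)(2) - (1/2)(5)(2)^2), a change of -107.7891.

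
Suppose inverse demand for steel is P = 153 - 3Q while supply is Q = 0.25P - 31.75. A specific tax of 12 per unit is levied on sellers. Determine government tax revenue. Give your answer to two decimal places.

24.00

Rewriting supply in inverse form: P = 127 + 4Q.
Pre-tax equilibrium: 153 - 3Q = 127 + 4Q gives Q* = 3.7143, P* = 141.8571.
With the tax, sellers need 12 more per unit: 153 - 3Q = 127 + 4Q + 12, so Q_t = 2. Buyers pay P_b = 147; sellers receive P_s = P_b - 12 = 135.
Revenue is the tax times quantity traded: 12 x 2 = 24.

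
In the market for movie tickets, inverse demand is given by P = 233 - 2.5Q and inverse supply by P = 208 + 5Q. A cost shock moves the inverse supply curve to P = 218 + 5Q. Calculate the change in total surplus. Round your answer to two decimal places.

Initial equilibrium: Q_0 = 3.3333, P_0 = 224.6667; CS_0 = (1/2)(3.3333)(8.3333) = 13.8889, PS_0 = (1/2)(3.3333)(16.6667) = 27.7778.
New equilibrium: 233 - 2.5Q = 218 + 5Q gives Q_1 = 2, P_1 = 228; CS_1 = 5, PS_1 = 10.
Change in total surplus = (5 + 10) - (13.8889 + 27.7778) = -26.6667.

-26.67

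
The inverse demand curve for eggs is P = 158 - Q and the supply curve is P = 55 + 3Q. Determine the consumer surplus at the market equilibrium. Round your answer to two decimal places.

Setting demand equal to supply, 103 = 4Q, so Q* = 25.75 and P* = 132.25.
Consumer surplus is the triangle under demand above P*: (1/2)(25.75)(158 - 132.25) = (1/2)(25.75)(25.75) = 331.5312.

331.53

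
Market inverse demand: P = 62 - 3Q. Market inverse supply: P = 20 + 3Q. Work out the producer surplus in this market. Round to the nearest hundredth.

73.50

Setting demand equal to supply, 42 = 6Q, so Q* = 7 and P* = 41.
The supply curve's price intercept is 20, so PS = (1/2)(Q*)(P* - 20) = (1/2)(7)(21) = 73.5.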